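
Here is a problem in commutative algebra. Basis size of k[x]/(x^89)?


Basis: 1,x,...,x^88
dim=89


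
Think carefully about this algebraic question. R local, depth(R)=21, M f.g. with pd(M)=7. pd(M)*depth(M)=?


pd+depth=21
depth=21-7=14
pd*depth=7*14=98


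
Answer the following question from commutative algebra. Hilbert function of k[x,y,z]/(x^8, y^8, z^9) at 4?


Need i<8, j<8, k<9 with i+j+k=4.
For each i, j ranges over max(0,4-i-8)..min(7,4-i):
  i=0: j in [0,4] -> 5
  i=1: j in [0,3] -> 4
  i=2: j in [0,2] -> 3
  i=3: j in [0,1] -> 2
  i=4: j in [0,0] -> 1
H(4) = 5+4+3+2+1 = 15


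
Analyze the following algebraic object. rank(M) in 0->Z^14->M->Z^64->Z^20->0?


Alt sum=0:
(-1)^0*14 + (-1)^1*? + (-1)^2*64 + (-1)^3*20=0
rank(M)=58


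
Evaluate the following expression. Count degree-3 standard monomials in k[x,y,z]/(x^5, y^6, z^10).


Need i<5, j<6, k<10 with i+j+k=3.
For each i, j ranges over max(0,3-i-9)..min(5,3-i):
  i=0: j in [0,3] -> 4
  i=1: j in [0,2] -> 3
  i=2: j in [0,1] -> 2
  i=3: j in [0,0] -> 1
H(3) = 4+3+2+1 = 10


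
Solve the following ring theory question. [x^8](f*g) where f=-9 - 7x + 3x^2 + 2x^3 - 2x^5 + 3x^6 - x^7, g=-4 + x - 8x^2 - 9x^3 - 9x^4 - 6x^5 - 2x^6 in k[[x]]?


[x^8] = sum a_i*b_j, i+j=8
  3*-2=-6
  2*-6=-12
  -2*-9=18
  3*-8=-24
  -1*1=-1
Sum=-25


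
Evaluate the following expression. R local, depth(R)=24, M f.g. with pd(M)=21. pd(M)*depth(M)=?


pd+depth=24
depth=24-21=3
pd*depth=21*3=63


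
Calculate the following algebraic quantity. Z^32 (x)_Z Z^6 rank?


rank(M(x)N) = rank(M)*rank(N)
32*6 = 192


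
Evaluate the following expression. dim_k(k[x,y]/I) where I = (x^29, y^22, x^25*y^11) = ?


k[x,y]/I, I = (x^29, y^22, x^25*y^11)
Rect: 29x22=638. Corner: (29-25)x(22-11)=44.
dim = 638-44 = 594


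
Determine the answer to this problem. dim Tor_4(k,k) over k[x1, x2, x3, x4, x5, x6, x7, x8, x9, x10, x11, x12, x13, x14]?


Koszul: C(n,i)=C(14,4)=1001


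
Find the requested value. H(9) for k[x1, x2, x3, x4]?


C(d+n-1,n-1)=C(12,3)=220


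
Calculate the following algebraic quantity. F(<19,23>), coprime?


gcd(19,23)=1 => F=ab-a-b=19*23-19-23=437-42=395


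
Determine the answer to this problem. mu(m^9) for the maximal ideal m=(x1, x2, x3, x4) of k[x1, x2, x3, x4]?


Graded Nakayama: mu(m^d) = dim_k (m^d/m^(d+1)) = #degree-9 monomials in 4 vars
C(n+d-1,d)=C(12,9)=220


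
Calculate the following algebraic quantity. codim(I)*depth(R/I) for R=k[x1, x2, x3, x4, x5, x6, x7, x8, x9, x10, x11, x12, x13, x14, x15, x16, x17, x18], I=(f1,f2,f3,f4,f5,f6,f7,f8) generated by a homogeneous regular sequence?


codim=8, depth=dim(R/I)=18-8=10
Product=8*10=80


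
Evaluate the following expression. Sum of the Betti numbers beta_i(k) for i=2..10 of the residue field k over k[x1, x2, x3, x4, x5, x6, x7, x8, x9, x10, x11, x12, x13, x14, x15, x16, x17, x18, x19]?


Koszul resolution: beta_i(k)=C(n,i), n=19
C(19,2)=171, C(19,3)=969, C(19,4)=3876, C(19,5)=11628, C(19,6)=27132, C(19,7)=50388, C(19,8)=75582, C(19,9)=92378, C(19,10)=92378
Sum=354502


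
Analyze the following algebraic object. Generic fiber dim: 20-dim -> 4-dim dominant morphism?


dim(fiber)=dim(X)-dim(Y)=20-4=16


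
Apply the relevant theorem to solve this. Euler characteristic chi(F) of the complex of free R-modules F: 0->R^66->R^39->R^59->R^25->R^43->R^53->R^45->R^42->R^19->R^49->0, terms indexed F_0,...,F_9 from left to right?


chi = sum (-1)^i * rank:
(-1)^0*66=66
(-1)^1*39=-39
(-1)^2*59=59
(-1)^3*25=-25
(-1)^4*43=43
(-1)^5*53=-53
(-1)^6*45=45
(-1)^7*42=-42
(-1)^8*19=19
(-1)^9*49=-49
chi=24


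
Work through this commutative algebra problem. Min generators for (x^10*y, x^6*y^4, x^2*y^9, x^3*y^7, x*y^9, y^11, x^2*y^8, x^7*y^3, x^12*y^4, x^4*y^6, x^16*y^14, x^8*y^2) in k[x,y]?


Remove redundant (divisible by others).
x^12*y^4 redundant.
x^2*y^9 redundant.
x^16*y^14 redundant.
Min: x^10*y, x^8*y^2, x^7*y^3, x^6*y^4, x^4*y^6, x^3*y^7, x^2*y^8, x*y^9, y^11
Count=9


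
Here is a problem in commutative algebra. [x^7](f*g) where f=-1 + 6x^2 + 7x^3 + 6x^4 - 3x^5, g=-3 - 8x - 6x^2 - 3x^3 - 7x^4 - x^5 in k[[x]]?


[x^7] = sum a_i*b_j, i+j=7
  6*-1=-6
  7*-7=-49
  6*-3=-18
  -3*-6=18
Sum=-55


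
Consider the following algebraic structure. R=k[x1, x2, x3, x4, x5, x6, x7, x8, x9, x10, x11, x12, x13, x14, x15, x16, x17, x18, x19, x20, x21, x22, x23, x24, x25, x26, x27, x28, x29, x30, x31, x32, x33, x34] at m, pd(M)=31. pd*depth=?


pd+depth=34
depth=34-31=3
pd*depth=31*3=93


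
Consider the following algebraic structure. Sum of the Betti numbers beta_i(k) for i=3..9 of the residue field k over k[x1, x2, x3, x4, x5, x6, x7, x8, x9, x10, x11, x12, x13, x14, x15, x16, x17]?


Koszul resolution: beta_i(k)=C(n,i), n=17
C(17,3)=680, C(17,4)=2380, C(17,5)=6188, C(17,6)=12376, C(17,7)=19448, C(17,8)=24310, C(17,9)=24310
Sum=89692


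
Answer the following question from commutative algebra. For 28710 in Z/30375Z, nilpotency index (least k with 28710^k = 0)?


28710^k mod 30375:
k=1: 28710
k=2: 8100
k=3: 0
First zero at k = 3


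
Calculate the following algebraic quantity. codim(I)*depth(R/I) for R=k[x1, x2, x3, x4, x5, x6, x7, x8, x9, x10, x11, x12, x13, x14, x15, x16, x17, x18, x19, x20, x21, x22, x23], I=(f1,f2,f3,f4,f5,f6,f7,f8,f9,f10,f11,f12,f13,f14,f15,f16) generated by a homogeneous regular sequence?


codim=16, depth=dim(R/I)=23-16=7
Product=16*7=112


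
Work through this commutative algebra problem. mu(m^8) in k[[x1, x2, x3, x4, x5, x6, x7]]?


C(n+d-1,d)=C(14,8)=3003


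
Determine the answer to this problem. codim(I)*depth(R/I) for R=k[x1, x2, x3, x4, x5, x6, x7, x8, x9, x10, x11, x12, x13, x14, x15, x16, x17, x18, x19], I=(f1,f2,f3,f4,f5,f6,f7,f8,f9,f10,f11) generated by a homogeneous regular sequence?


codim=11, depth=dim(R/I)=19-11=8
Product=11*8=88


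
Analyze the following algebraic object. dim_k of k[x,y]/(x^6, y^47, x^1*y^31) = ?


k[x,y]/I, I = (x^6, y^47, x^1*y^31)
Rect: 6x47=282. Corner: (6-1)x(47-31)=80.
dim = 282-80 = 202


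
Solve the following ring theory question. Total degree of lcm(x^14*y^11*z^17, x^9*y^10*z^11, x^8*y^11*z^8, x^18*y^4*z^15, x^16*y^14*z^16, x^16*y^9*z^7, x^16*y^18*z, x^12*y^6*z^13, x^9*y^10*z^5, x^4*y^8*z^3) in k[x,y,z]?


lcm = componentwise max:
x: max(14,9,8,18,16,16,16,12,9,4)=18
y: max(11,10,11,4,14,9,18,6,10,8)=18
z: max(17,11,8,15,16,7,1,13,5,3)=17
Total=18+18+17=53


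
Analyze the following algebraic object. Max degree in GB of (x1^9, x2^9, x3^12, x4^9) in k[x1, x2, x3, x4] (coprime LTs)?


Pure powers, coprime LTs => already GB.
Degrees: 9, 9, 12, 9
Max=12


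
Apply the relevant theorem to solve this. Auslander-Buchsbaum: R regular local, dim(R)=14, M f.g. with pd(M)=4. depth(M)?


pd+depth=depth(R)=14
depth=14-4=10


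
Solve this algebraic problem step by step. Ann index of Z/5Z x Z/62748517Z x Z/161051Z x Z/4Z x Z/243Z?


Exponent = lcm of the cyclic orders; pairwise coprime => product.
5^1*13^7*11^5*2^2*3^5=5*62748517*161051*4*243=49113757459243620


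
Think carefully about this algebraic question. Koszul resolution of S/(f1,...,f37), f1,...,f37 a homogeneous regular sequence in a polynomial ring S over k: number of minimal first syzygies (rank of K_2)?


Regular sequence => Koszul complex is the minimal free resolution.
Syz_1 minimally generated by Koszul relations f_i*e_j - f_j*e_i (i<j): mu(Syz_1) = beta_2 = C(m,2) = m(m-1)/2
m=37
37*36/2 = 666


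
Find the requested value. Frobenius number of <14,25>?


gcd(14,25)=1 => F=ab-a-b=14*25-14-25=350-39=311


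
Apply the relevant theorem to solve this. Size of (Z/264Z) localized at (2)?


2-primary part: 264=2^3*33
Size=2^3=8


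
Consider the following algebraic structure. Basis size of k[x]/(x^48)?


Basis: 1,x,...,x^47
dim=48


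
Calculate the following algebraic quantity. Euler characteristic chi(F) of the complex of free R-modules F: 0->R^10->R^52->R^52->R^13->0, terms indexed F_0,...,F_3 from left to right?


chi = sum (-1)^i * rank:
(-1)^0*10=10
(-1)^1*52=-52
(-1)^2*52=52
(-1)^3*13=-13
chi=-3


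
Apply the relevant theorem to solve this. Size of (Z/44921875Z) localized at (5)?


5-primary part: 44921875=5^9*23
Size=5^9=1953125


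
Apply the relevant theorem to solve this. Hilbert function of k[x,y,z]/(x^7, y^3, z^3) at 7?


Need i<7, j<3, k<3 with i+j+k=7.
For each i, j ranges over max(0,7-i-2)..min(2,7-i):
  i=0: j in [5,2] -> 0
  i=1: j in [4,2] -> 0
  i=2: j in [3,2] -> 0
  i=3: j in [2,2] -> 1
  i=4: j in [1,2] -> 2
  i=5: j in [0,2] -> 3
  i=6: j in [0,1] -> 2
H(7) = 0+0+0+1+2+3+2 = 8


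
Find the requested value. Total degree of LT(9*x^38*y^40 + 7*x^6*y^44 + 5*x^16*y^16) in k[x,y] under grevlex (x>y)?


LT: 9*x^38*y^40
deg_x=38, deg_y=40
Total=38+40=78


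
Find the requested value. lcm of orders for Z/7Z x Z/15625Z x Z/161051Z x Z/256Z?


Exponent = lcm of the cyclic orders; pairwise coprime => product.
7^1*5^6*11^5*2^8=7*15625*161051*256=4509428000000


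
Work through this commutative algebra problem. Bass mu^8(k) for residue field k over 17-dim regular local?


C(n,i)=C(17,8)=24310


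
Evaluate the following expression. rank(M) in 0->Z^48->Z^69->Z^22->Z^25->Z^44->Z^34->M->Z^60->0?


Alt sum=0:
(-1)^0*48 + (-1)^1*69 + (-1)^2*22 + (-1)^3*25 + (-1)^4*44 + (-1)^5*34 + (-1)^6*? + (-1)^7*60=0
rank(M)=74


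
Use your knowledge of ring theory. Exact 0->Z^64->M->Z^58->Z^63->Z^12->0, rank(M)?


Alt sum=0:
(-1)^0*64 + (-1)^1*? + (-1)^2*58 + (-1)^3*63 + (-1)^4*12=0
rank(M)=71


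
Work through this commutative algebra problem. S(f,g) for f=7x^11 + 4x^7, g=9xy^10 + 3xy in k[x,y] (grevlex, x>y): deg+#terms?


LT(f)=7x^11, LT(g)=9xy^10
lcm(LM)=x^11y^10
S(f,g) (scaled by 63 to clear denominators) = 9y^10*f - 7x^10*g = 36x^7y^10 - 21x^11y
2 terms, deg 17.
17+2=19


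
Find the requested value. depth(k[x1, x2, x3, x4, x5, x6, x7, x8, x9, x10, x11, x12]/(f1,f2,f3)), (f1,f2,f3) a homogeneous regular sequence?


depth(R)=12
depth(R/I)=12-3=9


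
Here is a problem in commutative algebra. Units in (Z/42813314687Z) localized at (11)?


Local ring = Z/19487171Z.
phi(19487171) = 11^6*(11-1) = 17715610


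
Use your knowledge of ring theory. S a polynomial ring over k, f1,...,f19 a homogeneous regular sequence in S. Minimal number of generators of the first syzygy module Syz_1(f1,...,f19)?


Regular sequence => Koszul complex is the minimal free resolution.
Syz_1 minimally generated by Koszul relations f_i*e_j - f_j*e_i (i<j): mu(Syz_1) = beta_2 = C(m,2) = m(m-1)/2
m=19
19*18/2 = 171


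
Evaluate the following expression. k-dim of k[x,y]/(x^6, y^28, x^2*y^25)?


k[x,y]/I, I = (x^6, y^28, x^2*y^25)
Rect: 6x28=168. Corner: (6-2)x(28-25)=12.
dim = 168-12 = 156


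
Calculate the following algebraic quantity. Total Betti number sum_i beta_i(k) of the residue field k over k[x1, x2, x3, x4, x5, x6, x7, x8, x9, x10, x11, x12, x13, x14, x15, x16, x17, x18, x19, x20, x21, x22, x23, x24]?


Koszul resolution: beta_i(k)=C(n,i), n=24
sum_i C(24,i) = 2^24 = 16777216


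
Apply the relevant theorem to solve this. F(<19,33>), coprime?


gcd(19,33)=1 => F=ab-a-b=19*33-19-33=627-52=575


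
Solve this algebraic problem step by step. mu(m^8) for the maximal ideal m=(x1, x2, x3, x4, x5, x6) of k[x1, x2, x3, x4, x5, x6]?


Graded Nakayama: mu(m^d) = dim_k (m^d/m^(d+1)) = #degree-8 monomials in 6 vars
C(n+d-1,d)=C(13,8)=1287


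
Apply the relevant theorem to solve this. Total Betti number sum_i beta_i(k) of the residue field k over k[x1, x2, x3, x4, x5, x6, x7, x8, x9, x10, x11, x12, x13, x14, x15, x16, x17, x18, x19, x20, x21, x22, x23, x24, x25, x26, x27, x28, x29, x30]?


Koszul resolution: beta_i(k)=C(n,i), n=30
sum_i C(30,i) = 2^30 = 1073741824


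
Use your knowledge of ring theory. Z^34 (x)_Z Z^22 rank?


rank(M(x)N) = rank(M)*rank(N)
34*22 = 748


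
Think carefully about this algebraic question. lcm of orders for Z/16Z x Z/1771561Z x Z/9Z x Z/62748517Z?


Exponent = lcm of the cyclic orders; pairwise coprime => product.
2^4*11^6*3^2*13^7=16*1771561*9*62748517=16007446875605328


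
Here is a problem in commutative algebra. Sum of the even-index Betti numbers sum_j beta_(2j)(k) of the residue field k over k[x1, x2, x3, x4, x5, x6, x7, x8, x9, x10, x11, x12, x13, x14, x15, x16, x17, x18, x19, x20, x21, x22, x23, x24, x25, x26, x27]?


Koszul resolution: beta_i(k)=C(n,i), n=27
sum_even C(27,i) = 2^(n-1) = 2^26 = 67108864


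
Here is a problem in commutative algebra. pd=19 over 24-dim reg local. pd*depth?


pd+depth=24
depth=24-19=5
pd*depth=19*5=95


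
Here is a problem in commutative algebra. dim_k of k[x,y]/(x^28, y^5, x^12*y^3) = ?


k[x,y]/I, I = (x^28, y^5, x^12*y^3)
Rect: 28x5=140. Corner: (28-12)x(5-3)=32.
dim = 140-32 = 108


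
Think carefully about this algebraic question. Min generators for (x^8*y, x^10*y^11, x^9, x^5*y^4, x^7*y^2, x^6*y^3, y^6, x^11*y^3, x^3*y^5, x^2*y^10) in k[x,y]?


Remove redundant (divisible by others).
x^11*y^3 redundant.
x^2*y^10 redundant.
x^10*y^11 redundant.
Min: x^9, x^8*y, x^7*y^2, x^6*y^3, x^5*y^4, x^3*y^5, y^6
Count=7


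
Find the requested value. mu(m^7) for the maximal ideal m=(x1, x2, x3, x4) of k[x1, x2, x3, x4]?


Graded Nakayama: mu(m^d) = dim_k (m^d/m^(d+1)) = #degree-7 monomials in 4 vars
C(n+d-1,d)=C(10,7)=120


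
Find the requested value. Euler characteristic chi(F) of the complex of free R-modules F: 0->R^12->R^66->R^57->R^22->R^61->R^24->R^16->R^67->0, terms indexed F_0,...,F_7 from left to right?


chi = sum (-1)^i * rank:
(-1)^0*12=12
(-1)^1*66=-66
(-1)^2*57=57
(-1)^3*22=-22
(-1)^4*61=61
(-1)^5*24=-24
(-1)^6*16=16
(-1)^7*67=-67
chi=-33


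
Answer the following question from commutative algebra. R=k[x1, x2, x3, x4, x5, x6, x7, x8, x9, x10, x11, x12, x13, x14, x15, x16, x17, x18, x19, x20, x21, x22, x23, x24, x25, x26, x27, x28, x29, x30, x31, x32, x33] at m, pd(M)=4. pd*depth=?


pd+depth=33
depth=33-4=29
pd*depth=4*29=116


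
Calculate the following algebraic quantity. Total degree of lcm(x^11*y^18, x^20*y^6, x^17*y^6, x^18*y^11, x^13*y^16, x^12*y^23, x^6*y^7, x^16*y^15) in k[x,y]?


lcm = componentwise max:
x: max(11,20,17,18,13,12,6,16)=20
y: max(18,6,6,11,16,23,7,15)=23
Total=20+23=43


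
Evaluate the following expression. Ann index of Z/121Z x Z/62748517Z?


Exponent = lcm of the cyclic orders; pairwise coprime => product.
11^2*13^7=121*62748517=7592570557


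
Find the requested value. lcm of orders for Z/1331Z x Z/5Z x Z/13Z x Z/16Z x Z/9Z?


Exponent = lcm of the cyclic orders; pairwise coprime => product.
11^3*5^1*13^1*2^4*3^2=1331*5*13*16*9=12458160


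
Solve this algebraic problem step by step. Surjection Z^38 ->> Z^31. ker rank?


rank(ker) = 38-31 = 7


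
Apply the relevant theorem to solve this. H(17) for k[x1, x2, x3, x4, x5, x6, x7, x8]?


C(d+n-1,n-1)=C(24,7)=346104


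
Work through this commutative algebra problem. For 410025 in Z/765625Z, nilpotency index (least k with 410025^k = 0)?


410025^k mod 765625:
k=1: 410025
k=2: 735000
k=3: 0
First zero at k = 3


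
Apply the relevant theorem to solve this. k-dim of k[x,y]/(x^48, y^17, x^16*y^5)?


k[x,y]/I, I = (x^48, y^17, x^16*y^5)
Rect: 48x17=816. Corner: (48-16)x(17-5)=384.
dim = 816-384 = 432


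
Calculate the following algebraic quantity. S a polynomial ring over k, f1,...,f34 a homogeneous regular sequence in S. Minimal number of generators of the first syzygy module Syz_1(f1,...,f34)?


Regular sequence => Koszul complex is the minimal free resolution.
Syz_1 minimally generated by Koszul relations f_i*e_j - f_j*e_i (i<j): mu(Syz_1) = beta_2 = C(m,2) = m(m-1)/2
m=34
34*33/2 = 561


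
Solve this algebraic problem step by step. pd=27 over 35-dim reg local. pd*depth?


pd+depth=35
depth=35-27=8
pd*depth=27*8=216


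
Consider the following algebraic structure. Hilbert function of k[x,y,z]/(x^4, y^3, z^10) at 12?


Need i<4, j<3, k<10 with i+j+k=12.
For each i, j ranges over max(0,12-i-9)..min(2,12-i):
  i=0: j in [3,2] -> 0
  i=1: j in [2,2] -> 1
  i=2: j in [1,2] -> 2
  i=3: j in [0,2] -> 3
H(12) = 0+1+2+3 = 6


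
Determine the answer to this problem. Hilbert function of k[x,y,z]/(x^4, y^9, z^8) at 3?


Need i<4, j<9, k<8 with i+j+k=3.
For each i, j ranges over max(0,3-i-7)..min(8,3-i):
  i=0: j in [0,3] -> 4
  i=1: j in [0,2] -> 3
  i=2: j in [0,1] -> 2
  i=3: j in [0,0] -> 1
H(3) = 4+3+2+1 = 10


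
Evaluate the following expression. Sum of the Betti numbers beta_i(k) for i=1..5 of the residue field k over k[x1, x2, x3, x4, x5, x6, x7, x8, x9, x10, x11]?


Koszul resolution: beta_i(k)=C(n,i), n=11
C(11,1)=11, C(11,2)=55, C(11,3)=165, C(11,4)=330, C(11,5)=462
Sum=1023


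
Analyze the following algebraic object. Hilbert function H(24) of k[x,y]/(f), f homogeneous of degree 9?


H(t)=d for t>=d-1.
d=9, t=24
H(24)=9


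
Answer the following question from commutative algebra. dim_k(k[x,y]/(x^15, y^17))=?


Basis: x^i*y^j, i<15, j<17
15*17=255


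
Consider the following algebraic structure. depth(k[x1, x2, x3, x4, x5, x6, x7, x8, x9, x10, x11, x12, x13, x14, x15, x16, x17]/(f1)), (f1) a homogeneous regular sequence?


depth(R)=17
depth(R/I)=17-1=16


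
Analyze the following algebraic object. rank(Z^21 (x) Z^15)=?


rank(M(x)N) = rank(M)*rank(N)
21*15 = 315


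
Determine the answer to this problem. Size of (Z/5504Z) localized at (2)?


2-primary part: 5504=2^7*43
Size=2^7=128


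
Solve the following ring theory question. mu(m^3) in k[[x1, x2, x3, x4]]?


C(n+d-1,d)=C(6,3)=20


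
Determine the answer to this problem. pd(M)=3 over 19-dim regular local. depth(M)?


pd+depth=depth(R)=19
depth=19-3=16


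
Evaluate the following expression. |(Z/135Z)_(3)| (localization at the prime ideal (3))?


3-primary part: 135=3^3*5
Size=3^3=27


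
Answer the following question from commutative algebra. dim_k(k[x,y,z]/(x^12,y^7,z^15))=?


Basis: x^iy^jz^k, i<12,j<7,k<15
12*7*15=1260


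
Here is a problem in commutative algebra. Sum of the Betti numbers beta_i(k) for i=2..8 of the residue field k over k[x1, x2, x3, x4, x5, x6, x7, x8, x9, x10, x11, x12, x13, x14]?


Koszul resolution: beta_i(k)=C(n,i), n=14
C(14,2)=91, C(14,3)=364, C(14,4)=1001, C(14,5)=2002, C(14,6)=3003, C(14,7)=3432, C(14,8)=3003
Sum=12896


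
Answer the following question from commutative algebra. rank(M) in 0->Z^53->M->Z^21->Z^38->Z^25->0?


Alt sum=0:
(-1)^0*53 + (-1)^1*? + (-1)^2*21 + (-1)^3*38 + (-1)^4*25=0
rank(M)=61


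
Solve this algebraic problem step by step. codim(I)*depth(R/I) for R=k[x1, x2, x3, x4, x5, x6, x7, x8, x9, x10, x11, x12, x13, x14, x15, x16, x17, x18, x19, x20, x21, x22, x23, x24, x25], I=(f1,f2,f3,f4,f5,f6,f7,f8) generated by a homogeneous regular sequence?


codim=8, depth=dim(R/I)=25-8=17
Product=8*17=136


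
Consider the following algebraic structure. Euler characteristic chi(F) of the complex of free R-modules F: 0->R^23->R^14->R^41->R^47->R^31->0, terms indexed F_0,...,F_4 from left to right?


chi = sum (-1)^i * rank:
(-1)^0*23=23
(-1)^1*14=-14
(-1)^2*41=41
(-1)^3*47=-47
(-1)^4*31=31
chi=34


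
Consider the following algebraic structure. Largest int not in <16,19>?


gcd(16,19)=1 => F=ab-a-b=16*19-16-19=304-35=269


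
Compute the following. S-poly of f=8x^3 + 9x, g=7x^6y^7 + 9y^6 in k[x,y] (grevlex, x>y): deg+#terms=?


LT(f)=8x^3, LT(g)=7x^6y^7
lcm(LM)=x^6y^7
S(f,g) (scaled by 56 to clear denominators) = 7x^3y^7*f - 8*g = 63x^4y^7 - 72y^6
2 terms, deg 11.
11+2=13


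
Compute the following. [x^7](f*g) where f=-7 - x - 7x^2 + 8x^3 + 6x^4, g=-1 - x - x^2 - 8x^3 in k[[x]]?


[x^7] = sum a_i*b_j, i+j=7
  6*-8=-48
Sum=-48


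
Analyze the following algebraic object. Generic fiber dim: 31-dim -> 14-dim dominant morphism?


dim(fiber)=dim(X)-dim(Y)=31-14=17


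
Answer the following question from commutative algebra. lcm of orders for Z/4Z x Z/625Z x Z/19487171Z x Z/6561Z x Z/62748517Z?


Exponent = lcm of the cyclic orders; pairwise coprime => product.
2^2*5^4*11^7*3^8*13^7=4*625*19487171*6561*62748517=20056830702418613317500


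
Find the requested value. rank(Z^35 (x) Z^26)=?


rank(M(x)N) = rank(M)*rank(N)
35*26 = 910


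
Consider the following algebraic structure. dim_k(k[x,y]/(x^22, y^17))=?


Basis: x^i*y^j, i<22, j<17
22*17=374


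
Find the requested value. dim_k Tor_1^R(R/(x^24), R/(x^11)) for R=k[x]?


Tor_1(R/I,R/J)=(I cap J)/IJ=(x^24)/(x^35)
dim=35-24=min(24,11)=11


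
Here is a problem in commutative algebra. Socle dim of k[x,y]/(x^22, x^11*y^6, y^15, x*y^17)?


Socle = ann(m) = span of standard monomials u with x*u, y*u in I (staircase corners).
Redundant generators: x*y^17
Minimal generators: x^22, x^11*y^6, y^15
Corners: x^10y^14, x^21y^5
Socle dim=2


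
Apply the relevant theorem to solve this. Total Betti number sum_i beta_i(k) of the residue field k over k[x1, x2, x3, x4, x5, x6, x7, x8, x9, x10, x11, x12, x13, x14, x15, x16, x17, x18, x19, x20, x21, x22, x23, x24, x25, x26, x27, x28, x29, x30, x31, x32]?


Koszul resolution: beta_i(k)=C(n,i), n=32
sum_i C(32,i) = 2^32 = 4294967296


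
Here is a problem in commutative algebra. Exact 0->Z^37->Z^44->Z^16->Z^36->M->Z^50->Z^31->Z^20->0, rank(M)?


Alt sum=0:
(-1)^0*37 + (-1)^1*44 + (-1)^2*16 + (-1)^3*36 + (-1)^4*? + (-1)^5*50 + (-1)^6*31 + (-1)^7*20=0
rank(M)=66


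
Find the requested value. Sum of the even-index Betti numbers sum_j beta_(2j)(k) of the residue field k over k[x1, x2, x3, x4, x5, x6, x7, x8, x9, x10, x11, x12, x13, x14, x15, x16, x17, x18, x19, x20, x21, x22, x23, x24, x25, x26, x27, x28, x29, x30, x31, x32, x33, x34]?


Koszul resolution: beta_i(k)=C(n,i), n=34
sum_even C(34,i) = 2^(n-1) = 2^33 = 8589934592


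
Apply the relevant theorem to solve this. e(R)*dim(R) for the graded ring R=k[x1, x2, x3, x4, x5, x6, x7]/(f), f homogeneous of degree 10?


e(R)=deg(f)=10, dim(R)=7-1=6
e*dim=10*6=60


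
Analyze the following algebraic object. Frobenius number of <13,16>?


gcd(13,16)=1 => F=ab-a-b=13*16-13-16=208-29=179


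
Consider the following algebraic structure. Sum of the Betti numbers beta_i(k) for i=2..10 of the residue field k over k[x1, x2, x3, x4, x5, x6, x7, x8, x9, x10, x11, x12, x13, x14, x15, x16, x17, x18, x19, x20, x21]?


Koszul resolution: beta_i(k)=C(n,i), n=21
C(21,2)=210, C(21,3)=1330, C(21,4)=5985, C(21,5)=20349, C(21,6)=54264, C(21,7)=116280, C(21,8)=203490, C(21,9)=293930, C(21,10)=352716
Sum=1048554


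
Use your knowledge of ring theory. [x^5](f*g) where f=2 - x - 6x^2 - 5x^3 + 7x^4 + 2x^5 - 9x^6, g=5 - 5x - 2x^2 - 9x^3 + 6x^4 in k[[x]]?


[x^5] = sum a_i*b_j, i+j=5
  -1*6=-6
  -6*-9=54
  -5*-2=10
  7*-5=-35
  2*5=10
Sum=33


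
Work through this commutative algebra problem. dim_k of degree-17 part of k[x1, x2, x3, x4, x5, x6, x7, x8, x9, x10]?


C(d+n-1,n-1)=C(26,9)=3124550


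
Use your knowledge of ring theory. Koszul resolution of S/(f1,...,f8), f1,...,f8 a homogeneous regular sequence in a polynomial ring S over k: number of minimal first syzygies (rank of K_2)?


Regular sequence => Koszul complex is the minimal free resolution.
Syz_1 minimally generated by Koszul relations f_i*e_j - f_j*e_i (i<j): mu(Syz_1) = beta_2 = C(m,2) = m(m-1)/2
m=8
8*7/2 = 28


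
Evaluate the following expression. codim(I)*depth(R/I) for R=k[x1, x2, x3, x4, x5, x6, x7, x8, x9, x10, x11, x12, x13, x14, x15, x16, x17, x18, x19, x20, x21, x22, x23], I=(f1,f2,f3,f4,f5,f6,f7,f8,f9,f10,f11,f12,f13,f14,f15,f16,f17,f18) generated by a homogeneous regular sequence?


codim=18, depth=dim(R/I)=23-18=5
Product=18*5=90


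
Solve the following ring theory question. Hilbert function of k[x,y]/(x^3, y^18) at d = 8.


k[x,y], I = (x^3, y^18), d = 8
Need i < 3 and d-i < 18.
Range: 0 <= i <= 2.
H(8) = 3


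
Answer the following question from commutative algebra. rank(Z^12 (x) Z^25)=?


rank(M(x)N) = rank(M)*rank(N)
12*25 = 300


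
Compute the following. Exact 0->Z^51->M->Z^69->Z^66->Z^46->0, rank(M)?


Alt sum=0:
(-1)^0*51 + (-1)^1*? + (-1)^2*69 + (-1)^3*66 + (-1)^4*46=0
rank(M)=100


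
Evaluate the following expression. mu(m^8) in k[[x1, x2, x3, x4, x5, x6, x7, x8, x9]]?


C(n+d-1,d)=C(16,8)=12870


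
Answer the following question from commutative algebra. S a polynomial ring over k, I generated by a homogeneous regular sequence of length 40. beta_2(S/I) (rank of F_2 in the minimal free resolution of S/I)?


Regular sequence => Koszul complex is the minimal free resolution.
Syz_1 minimally generated by Koszul relations f_i*e_j - f_j*e_i (i<j): mu(Syz_1) = beta_2 = C(m,2) = m(m-1)/2
m=40
40*39/2 = 780


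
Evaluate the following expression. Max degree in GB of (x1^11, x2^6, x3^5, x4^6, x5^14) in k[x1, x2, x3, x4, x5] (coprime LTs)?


Pure powers, coprime LTs => already GB.
Degrees: 11, 6, 5, 6, 14
Max=14


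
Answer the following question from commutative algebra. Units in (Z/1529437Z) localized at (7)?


Local ring = Z/117649Z.
phi(117649) = 7^5*(7-1) = 100842


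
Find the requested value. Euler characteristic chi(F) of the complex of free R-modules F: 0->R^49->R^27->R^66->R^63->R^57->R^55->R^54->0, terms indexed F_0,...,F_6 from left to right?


chi = sum (-1)^i * rank:
(-1)^0*49=49
(-1)^1*27=-27
(-1)^2*66=66
(-1)^3*63=-63
(-1)^4*57=57
(-1)^5*55=-55
(-1)^6*54=54
chi=81


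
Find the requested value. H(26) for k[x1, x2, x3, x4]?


C(d+n-1,n-1)=C(29,3)=3654


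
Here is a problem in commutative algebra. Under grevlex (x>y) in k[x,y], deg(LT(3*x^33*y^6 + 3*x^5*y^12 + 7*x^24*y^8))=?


LT: 3*x^33*y^6
deg_x=33, deg_y=6
Total=33+6=39


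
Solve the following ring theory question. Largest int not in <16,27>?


gcd(16,27)=1 => F=ab-a-b=16*27-16-27=432-43=389


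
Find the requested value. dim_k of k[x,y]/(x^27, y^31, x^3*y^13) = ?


k[x,y]/I, I = (x^27, y^31, x^3*y^13)
Rect: 27x31=837. Corner: (27-3)x(31-13)=432.
dim = 837-432 = 405


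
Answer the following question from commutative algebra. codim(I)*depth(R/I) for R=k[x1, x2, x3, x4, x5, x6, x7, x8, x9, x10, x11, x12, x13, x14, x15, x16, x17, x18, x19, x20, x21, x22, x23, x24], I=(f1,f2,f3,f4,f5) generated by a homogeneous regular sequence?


codim=5, depth=dim(R/I)=24-5=19
Product=5*19=95


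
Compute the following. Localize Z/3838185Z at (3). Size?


3-primary part: 3838185=3^10*65
Size=3^10=59049


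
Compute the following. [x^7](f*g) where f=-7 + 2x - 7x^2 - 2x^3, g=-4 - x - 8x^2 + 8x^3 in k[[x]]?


[x^7] = sum a_i*b_j, i+j=7
Sum=0


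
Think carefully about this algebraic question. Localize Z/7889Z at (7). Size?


7-primary part: 7889=7^3*23
Size=7^3=343


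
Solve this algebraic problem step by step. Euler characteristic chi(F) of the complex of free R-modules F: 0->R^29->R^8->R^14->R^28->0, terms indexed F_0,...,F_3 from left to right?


chi = sum (-1)^i * rank:
(-1)^0*29=29
(-1)^1*8=-8
(-1)^2*14=14
(-1)^3*28=-28
chi=7


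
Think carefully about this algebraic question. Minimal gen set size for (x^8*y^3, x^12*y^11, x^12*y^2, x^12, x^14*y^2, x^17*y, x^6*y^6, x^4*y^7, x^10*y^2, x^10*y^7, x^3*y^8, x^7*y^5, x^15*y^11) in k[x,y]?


Remove redundant (divisible by others).
x^12*y^11 redundant.
x^15*y^11 redundant.
x^14*y^2 redundant.
x^12*y^2 redundant.
x^17*y redundant.
x^10*y^7 redundant.
Min: x^12, x^10*y^2, x^8*y^3, x^7*y^5, x^6*y^6, x^4*y^7, x^3*y^8
Count=7


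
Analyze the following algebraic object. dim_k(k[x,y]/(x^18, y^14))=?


Basis: x^i*y^j, i<18, j<14
18*14=252


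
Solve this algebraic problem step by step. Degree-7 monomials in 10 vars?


C(d+n-1,n-1)=C(16,9)=11440


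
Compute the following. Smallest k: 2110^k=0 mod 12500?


2110^k mod 12500:
k=1: 2110
k=2: 2100
k=3: 6000
k=4: 10000
k=5: 0
First zero at k = 5


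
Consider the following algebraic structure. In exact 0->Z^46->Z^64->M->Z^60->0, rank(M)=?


Alt sum=0:
(-1)^0*46 + (-1)^1*64 + (-1)^2*? + (-1)^3*60=0
rank(M)=78


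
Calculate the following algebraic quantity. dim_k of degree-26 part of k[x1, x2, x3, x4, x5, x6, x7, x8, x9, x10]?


C(d+n-1,n-1)=C(35,9)=70607460


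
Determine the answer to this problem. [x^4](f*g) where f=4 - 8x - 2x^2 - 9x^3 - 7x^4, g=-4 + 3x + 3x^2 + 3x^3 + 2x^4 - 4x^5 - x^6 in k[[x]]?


[x^4] = sum a_i*b_j, i+j=4
  4*2=8
  -8*3=-24
  -2*3=-6
  -9*3=-27
  -7*-4=28
Sum=-21


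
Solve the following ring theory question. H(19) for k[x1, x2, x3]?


C(d+n-1,n-1)=C(21,2)=210


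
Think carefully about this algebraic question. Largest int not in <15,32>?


gcd(15,32)=1 => F=ab-a-b=15*32-15-32=480-47=433


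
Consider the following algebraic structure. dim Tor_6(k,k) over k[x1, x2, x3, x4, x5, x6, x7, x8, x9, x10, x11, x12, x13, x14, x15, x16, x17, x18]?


Koszul: C(n,i)=C(18,6)=18564


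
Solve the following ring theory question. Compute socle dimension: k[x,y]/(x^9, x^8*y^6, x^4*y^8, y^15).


Socle = ann(m) = span of standard monomials u with x*u, y*u in I (staircase corners).
Minimal generators: x^9, x^8*y^6, x^4*y^8, y^15
Corners: x^3y^14, x^7y^7, x^8y^5
Socle dim=3


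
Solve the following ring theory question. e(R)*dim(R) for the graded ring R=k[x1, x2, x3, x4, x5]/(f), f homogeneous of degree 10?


e(R)=deg(f)=10, dim(R)=5-1=4
e*dim=10*4=40


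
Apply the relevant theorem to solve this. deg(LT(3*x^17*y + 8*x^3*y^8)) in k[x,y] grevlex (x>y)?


LT: 3*x^17*y
deg_x=17, deg_y=1
Total=17+1=18


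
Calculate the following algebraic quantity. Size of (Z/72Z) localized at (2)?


2-primary part: 72=2^3*9
Size=2^3=8


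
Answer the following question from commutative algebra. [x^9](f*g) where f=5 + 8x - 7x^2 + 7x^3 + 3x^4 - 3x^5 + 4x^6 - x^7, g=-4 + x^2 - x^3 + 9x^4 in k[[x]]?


[x^9] = sum a_i*b_j, i+j=9
  -3*9=-27
  4*-1=-4
  -1*1=-1
Sum=-32


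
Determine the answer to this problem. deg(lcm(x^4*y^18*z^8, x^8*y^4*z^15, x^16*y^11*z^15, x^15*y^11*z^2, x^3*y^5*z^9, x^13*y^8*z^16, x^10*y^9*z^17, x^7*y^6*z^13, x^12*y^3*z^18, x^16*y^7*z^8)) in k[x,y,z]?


lcm = componentwise max:
x: max(4,8,16,15,3,13,10,7,12,16)=16
y: max(18,4,11,11,5,8,9,6,3,7)=18
z: max(8,15,15,2,9,16,17,13,18,8)=18
Total=16+18+18=52


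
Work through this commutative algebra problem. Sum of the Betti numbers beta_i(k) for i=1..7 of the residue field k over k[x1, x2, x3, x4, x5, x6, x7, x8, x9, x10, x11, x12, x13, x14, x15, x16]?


Koszul resolution: beta_i(k)=C(n,i), n=16
C(16,1)=16, C(16,2)=120, C(16,3)=560, C(16,4)=1820, C(16,5)=4368, C(16,6)=8008, C(16,7)=11440
Sum=26332


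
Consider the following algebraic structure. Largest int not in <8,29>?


gcd(8,29)=1 => F=ab-a-b=8*29-8-29=232-37=195


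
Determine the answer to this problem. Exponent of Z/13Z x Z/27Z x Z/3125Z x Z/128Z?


Exponent = lcm of the cyclic orders; pairwise coprime => product.
13^1*3^3*5^5*2^7=13*27*3125*128=140400000


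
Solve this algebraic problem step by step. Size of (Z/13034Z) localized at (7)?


7-primary part: 13034=7^3*38
Size=7^3=343


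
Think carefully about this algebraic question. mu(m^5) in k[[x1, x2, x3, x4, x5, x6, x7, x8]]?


C(n+d-1,d)=C(12,5)=792


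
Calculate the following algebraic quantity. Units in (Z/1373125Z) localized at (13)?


Local ring = Z/2197Z.
phi(2197) = 13^2*(13-1) = 2028


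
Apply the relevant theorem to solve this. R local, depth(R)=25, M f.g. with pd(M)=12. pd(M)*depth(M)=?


pd+depth=25
depth=25-12=13
pd*depth=12*13=156


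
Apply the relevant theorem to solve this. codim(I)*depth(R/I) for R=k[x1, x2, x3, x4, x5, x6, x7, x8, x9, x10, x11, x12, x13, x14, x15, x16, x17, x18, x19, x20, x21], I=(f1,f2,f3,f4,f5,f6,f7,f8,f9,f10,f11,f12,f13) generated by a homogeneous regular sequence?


codim=13, depth=dim(R/I)=21-13=8
Product=13*8=104


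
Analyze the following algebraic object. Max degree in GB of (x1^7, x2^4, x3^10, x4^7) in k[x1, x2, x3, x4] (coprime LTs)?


Pure powers, coprime LTs => already GB.
Degrees: 7, 4, 10, 7
Max=10


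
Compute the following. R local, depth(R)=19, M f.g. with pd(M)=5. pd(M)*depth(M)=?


pd+depth=19
depth=19-5=14
pd*depth=5*14=70


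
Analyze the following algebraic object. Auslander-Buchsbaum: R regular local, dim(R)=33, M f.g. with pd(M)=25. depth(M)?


pd+depth=depth(R)=33
depth=33-25=8


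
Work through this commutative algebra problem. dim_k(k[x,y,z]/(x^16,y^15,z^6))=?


Basis: x^iy^jz^k, i<16,j<15,k<6
16*15*6=1440


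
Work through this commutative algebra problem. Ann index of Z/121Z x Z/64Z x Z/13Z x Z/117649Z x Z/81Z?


Exponent = lcm of the cyclic orders; pairwise coprime => product.
11^2*2^6*13^1*7^6*3^4=121*64*13*117649*81=959360770368


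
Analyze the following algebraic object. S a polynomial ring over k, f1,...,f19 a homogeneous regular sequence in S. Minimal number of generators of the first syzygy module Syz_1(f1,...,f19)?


Regular sequence => Koszul complex is the minimal free resolution.
Syz_1 minimally generated by Koszul relations f_i*e_j - f_j*e_i (i<j): mu(Syz_1) = beta_2 = C(m,2) = m(m-1)/2
m=19
19*18/2 = 171


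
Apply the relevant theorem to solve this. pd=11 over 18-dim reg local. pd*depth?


pd+depth=18
depth=18-11=7
pd*depth=11*7=77


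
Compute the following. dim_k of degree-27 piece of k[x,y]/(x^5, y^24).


k[x,y], I = (x^5, y^24), d = 27
Need i < 5 and d-i < 24.
Range: 4 <= i <= 4.
H(27) = 1


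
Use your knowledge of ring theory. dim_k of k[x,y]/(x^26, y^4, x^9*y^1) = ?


k[x,y]/I, I = (x^26, y^4, x^9*y^1)
Rect: 26x4=104. Corner: (26-9)x(4-1)=51.
dim = 104-51 = 53


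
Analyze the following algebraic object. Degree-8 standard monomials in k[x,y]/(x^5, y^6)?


k[x,y], I = (x^5, y^6), d = 8
Need i < 5 and d-i < 6.
Range: 3 <= i <= 4.
H(8) = 2


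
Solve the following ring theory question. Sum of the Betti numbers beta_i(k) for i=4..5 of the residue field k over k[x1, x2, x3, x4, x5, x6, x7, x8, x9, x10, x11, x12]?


Koszul resolution: beta_i(k)=C(n,i), n=12
C(12,4)=495, C(12,5)=792
Sum=1287


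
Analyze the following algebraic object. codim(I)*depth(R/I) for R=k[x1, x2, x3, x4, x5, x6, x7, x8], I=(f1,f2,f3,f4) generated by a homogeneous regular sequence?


codim=4, depth=dim(R/I)=8-4=4
Product=4*4=16


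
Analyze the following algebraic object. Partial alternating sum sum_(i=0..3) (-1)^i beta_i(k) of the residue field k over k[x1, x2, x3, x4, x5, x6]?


Koszul resolution: beta_i(k)=C(n,i), n=6
sum_(i=0..p) (-1)^i C(n,i) = (-1)^p C(n-1,p)
(-1)^3*C(5,3) = (-1)^3*10 = -10


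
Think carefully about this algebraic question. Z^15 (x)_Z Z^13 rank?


rank(M(x)N) = rank(M)*rank(N)
15*13 = 195


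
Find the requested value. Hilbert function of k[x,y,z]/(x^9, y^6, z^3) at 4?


Need i<9, j<6, k<3 with i+j+k=4.
For each i, j ranges over max(0,4-i-2)..min(5,4-i):
  i=0: j in [2,4] -> 3
  i=1: j in [1,3] -> 3
  i=2: j in [0,2] -> 3
  i=3: j in [0,1] -> 2
  i=4: j in [0,0] -> 1
H(4) = 3+3+3+2+1 = 12


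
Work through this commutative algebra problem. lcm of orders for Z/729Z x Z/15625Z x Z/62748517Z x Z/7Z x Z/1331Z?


Exponent = lcm of the cyclic orders; pairwise coprime => product.
3^6*5^6*13^7*7^1*11^3=729*15625*62748517*7*1331=6659277548063765625


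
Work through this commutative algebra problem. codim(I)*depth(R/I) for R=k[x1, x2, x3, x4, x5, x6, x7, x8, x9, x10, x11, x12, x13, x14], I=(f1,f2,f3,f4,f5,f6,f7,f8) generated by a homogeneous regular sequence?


codim=8, depth=dim(R/I)=14-8=6
Product=8*6=48


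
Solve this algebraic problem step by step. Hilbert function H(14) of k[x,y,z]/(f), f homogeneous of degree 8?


C(16,2)-C(8,2)=120-28=92


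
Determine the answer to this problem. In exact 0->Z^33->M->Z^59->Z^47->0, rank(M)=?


Alt sum=0:
(-1)^0*33 + (-1)^1*? + (-1)^2*59 + (-1)^3*47=0
rank(M)=45


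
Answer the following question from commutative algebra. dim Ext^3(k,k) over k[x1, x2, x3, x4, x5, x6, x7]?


C(n,i)=C(7,3)=35


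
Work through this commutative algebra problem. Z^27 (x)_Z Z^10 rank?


rank(M(x)N) = rank(M)*rank(N)
27*10 = 270


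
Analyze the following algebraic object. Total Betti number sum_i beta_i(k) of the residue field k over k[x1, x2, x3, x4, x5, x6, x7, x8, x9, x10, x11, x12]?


Koszul resolution: beta_i(k)=C(n,i), n=12
sum_i C(12,i) = 2^12 = 4096


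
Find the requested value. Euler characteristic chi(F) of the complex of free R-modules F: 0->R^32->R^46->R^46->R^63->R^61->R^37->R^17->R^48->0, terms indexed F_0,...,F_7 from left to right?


chi = sum (-1)^i * rank:
(-1)^0*32=32
(-1)^1*46=-46
(-1)^2*46=46
(-1)^3*63=-63
(-1)^4*61=61
(-1)^5*37=-37
(-1)^6*17=17
(-1)^7*48=-48
chi=-38


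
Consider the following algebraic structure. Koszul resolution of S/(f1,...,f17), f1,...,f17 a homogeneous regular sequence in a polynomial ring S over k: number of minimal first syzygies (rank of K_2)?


Regular sequence => Koszul complex is the minimal free resolution.
Syz_1 minimally generated by Koszul relations f_i*e_j - f_j*e_i (i<j): mu(Syz_1) = beta_2 = C(m,2) = m(m-1)/2
m=17
17*16/2 = 136


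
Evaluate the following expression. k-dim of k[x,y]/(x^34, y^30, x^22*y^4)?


k[x,y]/I, I = (x^34, y^30, x^22*y^4)
Rect: 34x30=1020. Corner: (34-22)x(30-4)=312.
dim = 1020-312 = 708


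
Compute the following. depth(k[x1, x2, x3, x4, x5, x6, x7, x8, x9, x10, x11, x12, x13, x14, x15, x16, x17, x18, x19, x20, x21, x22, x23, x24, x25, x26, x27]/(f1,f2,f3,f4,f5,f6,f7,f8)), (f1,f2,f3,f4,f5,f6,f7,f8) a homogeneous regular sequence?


depth(R)=27
depth(R/I)=27-8=19


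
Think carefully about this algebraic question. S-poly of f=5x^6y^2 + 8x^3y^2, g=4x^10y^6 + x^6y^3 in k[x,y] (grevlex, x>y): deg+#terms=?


LT(f)=5x^6y^2, LT(g)=4x^10y^6
lcm(LM)=x^10y^6
S(f,g) (scaled by 20 to clear denominators) = 4x^4y^4*f - 5*g = 32x^7y^6 - 5x^6y^3
2 terms, deg 13.
13+2=15


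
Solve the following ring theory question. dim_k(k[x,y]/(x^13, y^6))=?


Basis: x^i*y^j, i<13, j<6
13*6=78


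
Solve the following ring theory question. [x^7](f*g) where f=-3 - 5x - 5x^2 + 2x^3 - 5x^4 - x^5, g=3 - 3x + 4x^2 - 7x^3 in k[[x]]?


[x^7] = sum a_i*b_j, i+j=7
  -5*-7=35
  -1*4=-4
Sum=31


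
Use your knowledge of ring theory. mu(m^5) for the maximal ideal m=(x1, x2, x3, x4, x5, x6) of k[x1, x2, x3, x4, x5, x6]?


Graded Nakayama: mu(m^d) = dim_k (m^d/m^(d+1)) = #degree-5 monomials in 6 vars
C(n+d-1,d)=C(10,5)=252


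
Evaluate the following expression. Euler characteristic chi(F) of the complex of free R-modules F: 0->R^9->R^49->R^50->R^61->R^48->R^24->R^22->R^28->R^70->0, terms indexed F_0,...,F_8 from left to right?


chi = sum (-1)^i * rank:
(-1)^0*9=9
(-1)^1*49=-49
(-1)^2*50=50
(-1)^3*61=-61
(-1)^4*48=48
(-1)^5*24=-24
(-1)^6*22=22
(-1)^7*28=-28
(-1)^8*70=70
chi=37


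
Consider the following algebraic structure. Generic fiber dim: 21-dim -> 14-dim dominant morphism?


dim(fiber)=dim(X)-dim(Y)=21-14=7


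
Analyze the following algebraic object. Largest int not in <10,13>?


gcd(10,13)=1 => F=ab-a-b=10*13-10-13=130-23=107


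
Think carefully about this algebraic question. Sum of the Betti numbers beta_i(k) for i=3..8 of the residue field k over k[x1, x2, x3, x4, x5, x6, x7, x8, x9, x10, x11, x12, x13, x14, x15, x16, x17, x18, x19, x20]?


Koszul resolution: beta_i(k)=C(n,i), n=20
C(20,3)=1140, C(20,4)=4845, C(20,5)=15504, C(20,6)=38760, C(20,7)=77520, C(20,8)=125970
Sum=263739


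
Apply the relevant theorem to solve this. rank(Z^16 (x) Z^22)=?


rank(M(x)N) = rank(M)*rank(N)
16*22 = 352


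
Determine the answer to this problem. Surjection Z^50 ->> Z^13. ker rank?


rank(ker) = 50-13 = 37
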